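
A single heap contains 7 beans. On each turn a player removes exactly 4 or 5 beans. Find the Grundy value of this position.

Compute g(0), g(1), … for moves {4, 5}:
k:     0  1  2  3  4  5  6  7
g(k):  0  0  0  0  1  1  1  1
So g(7) = 1.

1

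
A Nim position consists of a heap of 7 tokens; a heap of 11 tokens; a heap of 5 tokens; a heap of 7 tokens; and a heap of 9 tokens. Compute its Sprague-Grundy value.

Write each in binary and XOR column by column:
  0111  (7)
  1011  (11)
  0101  (5)
  0111  (7)
  1001  (9)
  ----
  0111  (7)

7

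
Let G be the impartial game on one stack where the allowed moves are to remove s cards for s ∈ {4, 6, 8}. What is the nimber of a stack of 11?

Compute g(0), g(1), … for moves {4, 6, 8}:
k:     0  1  2  3  4  5  6  7  8  9 10 11
g(k):  0  0  0  0  1  1  1  1  2  2  2  2
So g(11) = 2.

2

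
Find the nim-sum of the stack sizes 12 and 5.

9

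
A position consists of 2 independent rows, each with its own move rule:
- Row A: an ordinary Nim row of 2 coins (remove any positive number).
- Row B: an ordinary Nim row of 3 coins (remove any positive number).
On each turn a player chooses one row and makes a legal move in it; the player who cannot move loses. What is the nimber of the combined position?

1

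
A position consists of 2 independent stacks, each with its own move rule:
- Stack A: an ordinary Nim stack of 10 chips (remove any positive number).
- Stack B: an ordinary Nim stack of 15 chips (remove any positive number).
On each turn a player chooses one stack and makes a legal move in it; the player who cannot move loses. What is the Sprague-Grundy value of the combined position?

Stack A is a plain Nim stack of size 10, so its Grundy value is 10.
Stack B is a plain Nim stack of size 15, so its Grundy value is 15.
By the Sprague-Grundy theorem, the Grundy value of a sum of independent games is the XOR of the component values.
Combined value = 10 XOR 15 = 5.

5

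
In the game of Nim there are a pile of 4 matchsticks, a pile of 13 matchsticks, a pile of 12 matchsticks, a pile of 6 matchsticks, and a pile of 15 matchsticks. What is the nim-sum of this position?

Bitwise XOR of the heap sizes:
  0100  (4)
  1101  (13)
  1100  (12)
  0110  (6)
  1111  (15)
  ----
  1100  (12)

12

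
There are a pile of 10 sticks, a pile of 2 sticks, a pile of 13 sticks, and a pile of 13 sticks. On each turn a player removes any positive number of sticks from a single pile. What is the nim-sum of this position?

Compute the nim-sum pairwise:
10 ^ 2 = 8
8 ^ 13 = 5
5 ^ 13 = 8

8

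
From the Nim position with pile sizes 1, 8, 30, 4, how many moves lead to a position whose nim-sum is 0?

Compute the nim-sum pairwise:
1 ^ 8 = 9
9 ^ 30 = 23
23 ^ 4 = 19
The overall nim-sum is X = 19. A pile of size p has a winning move iff p XOR X < p (reduce it to p XOR X).
  1: 1 XOR 19 = 18 ≥ 1 — no move.
  8: 8 XOR 19 = 27 ≥ 8 — no move.
  30: 30 XOR 19 = 13 < 30 — winning move (to 13).
  4: 4 XOR 19 = 23 ≥ 4 — no move.
That gives 1 winning move.

1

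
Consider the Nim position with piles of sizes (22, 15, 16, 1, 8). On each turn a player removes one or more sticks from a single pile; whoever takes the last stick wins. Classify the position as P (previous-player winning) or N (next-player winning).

Compute the nim-sum pairwise:
22 XOR 15 = 25
25 XOR 16 = 9
9 XOR 1 = 8
8 XOR 8 = 0
The nim-sum is 0, so this is a P-position: the player to move is in a losing position under optimal play.

P-position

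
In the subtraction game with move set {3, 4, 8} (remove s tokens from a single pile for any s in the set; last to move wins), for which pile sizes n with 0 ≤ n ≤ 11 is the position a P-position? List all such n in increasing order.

Build the Grundy sequence with g(k) = mex{g(k−s) : s ∈ {3, 4, 8}, s ≤ k}:
k:     0  1  2  3  4  5  6  7  8  9 10 11
g(k):  0  0  0  1  1  1  2  0  2  3  1  3
The P-positions (g = 0) in 0..11 are 0, 1, 2, 7.

0, 1, 2, 7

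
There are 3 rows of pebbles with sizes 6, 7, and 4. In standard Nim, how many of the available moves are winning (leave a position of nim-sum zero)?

Bitwise XOR of the heap sizes:
  110  (6)
  111  (7)
  100  (4)
  ---
  101  (5)
The overall nim-sum is X = 5. A row of size p has a winning move iff p XOR X < p (reduce it to p XOR X).
  6: 6 XOR 5 = 3 < 6 — winning move (to 3).
  7: 7 XOR 5 = 2 < 7 — winning move (to 2).
  4: 4 XOR 5 = 1 < 4 — winning move (to 1).
That gives 3 winning moves.

3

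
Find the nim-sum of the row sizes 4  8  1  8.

Write each in binary and XOR column by column:
  0100  (4)
  1000  (8)
  0001  (1)
  1000  (8)
  ----
  0101  (5)

5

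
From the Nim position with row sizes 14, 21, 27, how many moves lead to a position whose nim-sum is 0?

In binary:
  01110  (14)
  10101  (21)
  11011  (27)
  -----
  00000  (0)
The nim-sum is already 0, so every move leaves a nonzero nim-sum — there are no winning moves.

0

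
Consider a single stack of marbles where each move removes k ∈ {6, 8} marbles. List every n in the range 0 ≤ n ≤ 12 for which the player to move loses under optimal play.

Grundy values for subtraction set {6, 8}:
k:     0  1  2  3  4  5  6  7  8  9 10 11 12
g(k):  0  0  0  0  0  0  1  1  1  1  1  1  2
The P-positions (g = 0) in 0..12 are 0, 1, 2, 3, 4, 5.

0, 1, 2, 3, 4, 5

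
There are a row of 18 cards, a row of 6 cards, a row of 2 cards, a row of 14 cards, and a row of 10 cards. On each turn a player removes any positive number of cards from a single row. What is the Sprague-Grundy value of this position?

18

Compute the nim-sum pairwise:
18 ^ 6 = 20
20 ^ 2 = 22
22 ^ 14 = 24
24 ^ 10 = 18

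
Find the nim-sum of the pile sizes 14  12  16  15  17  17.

Nim-sum: 14 XOR 12 XOR 16 XOR 15 XOR 17 XOR 17 = 29.

29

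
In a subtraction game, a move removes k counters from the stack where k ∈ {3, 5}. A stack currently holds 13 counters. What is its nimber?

Compute g(0), g(1), … for moves {3, 5}:
k:     0  1  2  3  4  5  6  7  8  9 10 11 12 13
g(k):  0  0  0  1  1  1  2  2  0  0  0  1  1  1
So g(13) = 1.

1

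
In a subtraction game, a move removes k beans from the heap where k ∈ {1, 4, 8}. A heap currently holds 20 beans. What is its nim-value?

Grundy values for subtraction set {1, 4, 8}:
k:     0  1  2  3  4  5  6  7  8  9 10 11 12 13 14 15 16 17 18 19 20
g(k):  0  1  0  1  2  0  1  0  1  2  3  2  0  1  0  1  2  0  1  0  1
So g(20) = 1.

1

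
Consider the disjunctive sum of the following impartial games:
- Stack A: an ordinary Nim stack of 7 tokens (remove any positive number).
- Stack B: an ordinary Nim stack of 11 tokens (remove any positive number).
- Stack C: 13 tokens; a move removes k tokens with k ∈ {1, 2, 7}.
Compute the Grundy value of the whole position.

Stack A is a plain Nim stack of size 7, so its Grundy value is 7.
Stack B is a plain Nim stack of size 11, so its Grundy value is 11.
Grundy values for stack C (subtraction set {1, 2, 7}):
g(0) = mex{} = 0
g(1) = mex{0} = 1
g(2) = mex{0,1} = 2
g(3) = mex{1,2} = 0
g(4) = mex{0,2} = 1
g(5) = mex{0,1} = 2
g(6) = mex{1,2} = 0
g(7) = mex{0,2} = 1
g(8) = mex{0,1} = 2
g(9) = mex{1,2} = 0
g(10) = mex{0,2} = 1
g(11) = mex{0,1} = 2
g(12) = mex{1,2} = 0
g(13) = mex{0,2} = 1
So g(13) = 1.
By the Sprague-Grundy theorem, the Grundy value of a sum of independent games is the XOR of the component values.
Combined value = 7 ⊕ 11 ⊕ 1 = 13.

13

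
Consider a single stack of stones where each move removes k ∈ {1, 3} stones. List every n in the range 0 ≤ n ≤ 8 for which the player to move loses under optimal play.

0, 2, 4, 6, 8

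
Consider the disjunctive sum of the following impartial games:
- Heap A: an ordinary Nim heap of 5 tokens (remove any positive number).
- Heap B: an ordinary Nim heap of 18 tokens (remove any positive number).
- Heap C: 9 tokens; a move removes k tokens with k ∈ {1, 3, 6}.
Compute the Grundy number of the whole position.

23

Heap A is a plain Nim heap of size 5, so its Grundy value is 5.
Heap B is a plain Nim heap of size 18, so its Grundy value is 18.
Grundy values for heap C (subtraction set {1, 3, 6}):
g(0) = mex{} = 0
g(1) = mex{0} = 1
g(2) = mex{1} = 0
g(3) = mex{0} = 1
g(4) = mex{1} = 0
g(5) = mex{0} = 1
g(6) = mex{0,1} = 2
g(7) = mex{0,1,2} = 3
g(8) = mex{0,1,3} = 2
g(9) = mex{1,2} = 0
So g(9) = 0.
By the Sprague-Grundy theorem, the Grundy value of a sum of independent games is the XOR of the component values.
Combined value = 5 ⊕ 18 ⊕ 0 = 23.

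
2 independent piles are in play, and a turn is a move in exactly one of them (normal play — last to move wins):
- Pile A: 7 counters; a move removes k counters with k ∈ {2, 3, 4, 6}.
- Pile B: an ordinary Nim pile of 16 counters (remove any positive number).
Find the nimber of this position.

19

Grundy values for pile A (subtraction set {2, 3, 4, 6}):
g(0) = mex{} = 0
g(1) = mex{} = 0
g(2) = mex{0} = 1
g(3) = mex{0} = 1
g(4) = mex{0,1} = 2
g(5) = mex{0,1} = 2
g(6) = mex{0,1,2} = 3
g(7) = mex{0,1,2} = 3
So g(7) = 3.
Pile B is a plain Nim pile of size 16, so its Grundy value is 16.
By the Sprague-Grundy theorem, the Grundy value of a sum of independent games is the XOR of the component values.
Combined value = 3 ⊕ 16 = 19.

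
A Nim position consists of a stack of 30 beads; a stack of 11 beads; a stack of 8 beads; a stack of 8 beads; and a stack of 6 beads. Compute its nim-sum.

Nim-sum: 30 ⊕ 11 ⊕ 8 ⊕ 8 ⊕ 6 = 19.

19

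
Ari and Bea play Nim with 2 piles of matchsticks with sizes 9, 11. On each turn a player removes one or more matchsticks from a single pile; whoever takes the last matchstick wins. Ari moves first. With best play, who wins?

Ari wins

Compute the nim-sum pairwise:
9 ^ 11 = 2
The nim-sum is 2 ≠ 0, so this is an N-position: the player to move can win; Ari has a winning move.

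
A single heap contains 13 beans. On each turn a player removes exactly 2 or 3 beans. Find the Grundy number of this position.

Compute g(0), g(1), … for moves {2, 3}:
k:     0  1  2  3  4  5  6  7  8  9 10 11 12 13
g(k):  0  0  1  1  2  0  0  1  1  2  0  0  1  1
So g(13) = 1.

1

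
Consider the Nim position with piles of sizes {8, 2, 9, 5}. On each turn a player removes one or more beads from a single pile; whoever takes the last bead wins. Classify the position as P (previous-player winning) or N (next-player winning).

Compute the nim-sum pairwise:
8 ^ 2 = 10
10 ^ 9 = 3
3 ^ 5 = 6
The nim-sum is 6 ≠ 0, so this is an N-position: the player to move can win.

N-position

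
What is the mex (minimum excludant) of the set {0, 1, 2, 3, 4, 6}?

5

The values 0, 1, 2, 3, 4 are all present; 5 is the first non-negative integer missing from the set.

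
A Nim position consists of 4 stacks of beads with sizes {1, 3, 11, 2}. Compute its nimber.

11

In binary:
  0001  (1)
  0011  (3)
  1011  (11)
  0010  (2)
  ----
  1011  (11)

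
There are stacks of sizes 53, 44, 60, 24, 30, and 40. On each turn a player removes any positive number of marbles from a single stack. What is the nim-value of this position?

11

Write each in binary and XOR column by column:
  110101  (53)
  101100  (44)
  111100  (60)
  011000  (24)
  011110  (30)
  101000  (40)
  ------
  001011  (11)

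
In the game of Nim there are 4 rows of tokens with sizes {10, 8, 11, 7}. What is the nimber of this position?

14

Write each in binary and XOR column by column:
  1010  (10)
  1000  (8)
  1011  (11)
  0111  (7)
  ----
  1110  (14)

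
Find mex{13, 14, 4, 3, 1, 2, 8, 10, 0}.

5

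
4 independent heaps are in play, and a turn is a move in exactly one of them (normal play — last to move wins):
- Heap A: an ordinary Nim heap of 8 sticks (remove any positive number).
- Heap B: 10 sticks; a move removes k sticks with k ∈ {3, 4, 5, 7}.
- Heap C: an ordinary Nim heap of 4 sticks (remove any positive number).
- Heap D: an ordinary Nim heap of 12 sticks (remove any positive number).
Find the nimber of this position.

0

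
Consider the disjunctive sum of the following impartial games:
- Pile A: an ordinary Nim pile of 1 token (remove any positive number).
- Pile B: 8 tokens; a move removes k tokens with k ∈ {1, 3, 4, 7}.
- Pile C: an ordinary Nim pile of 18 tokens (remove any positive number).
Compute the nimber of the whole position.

19

Pile A is a plain Nim pile of size 1, so its Grundy value is 1.
For pile B, compute g(0), g(1), … with moves {1, 3, 4, 7}:
k:     0  1  2  3  4  5  6  7  8
g(k):  0  1  0  1  2  3  2  3  0
So g(8) = 0.
Pile C is a plain Nim pile of size 18, so its Grundy value is 18.
By the Sprague-Grundy theorem, the Grundy value of a sum of independent games is the XOR of the component values.
Combined value = 1 ⊕ 0 ⊕ 18 = 19.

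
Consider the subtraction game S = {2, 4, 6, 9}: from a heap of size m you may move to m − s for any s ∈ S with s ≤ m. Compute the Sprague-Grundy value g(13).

1

Grundy values for subtraction set {2, 4, 6, 9}:
g(0) = mex{} = 0
g(1) = mex{} = 0
g(2) = mex{0} = 1
g(3) = mex{0} = 1
g(4) = mex{0,1} = 2
g(5) = mex{0,1} = 2
g(6) = mex{0,1,2} = 3
g(7) = mex{0,1,2} = 3
g(8) = mex{1,2,3} = 0
g(9) = mex{0,1,2,3} = 4
g(10) = mex{0,2,3} = 1
g(11) = mex{1,2,3,4} = 0
g(12) = mex{0,1,3} = 2
g(13) = mex{0,2,3,4} = 1
So g(13) = 1.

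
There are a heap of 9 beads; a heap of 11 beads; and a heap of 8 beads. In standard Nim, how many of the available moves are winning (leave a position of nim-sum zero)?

3

Compute the nim-sum pairwise:
9 ^ 11 = 2
2 ^ 8 = 10
The overall nim-sum is X = 10. A heap of size p has a winning move iff p XOR X < p (reduce it to p XOR X).
  9: 9 XOR 10 = 3 < 9 — winning move (to 3).
  11: 11 XOR 10 = 1 < 11 — winning move (to 1).
  8: 8 XOR 10 = 2 < 8 — winning move (to 2).
That gives 3 winning moves.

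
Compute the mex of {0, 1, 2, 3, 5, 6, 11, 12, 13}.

4

The values 0, 1, 2, 3 are all present; 4 is the first non-negative integer missing from the set.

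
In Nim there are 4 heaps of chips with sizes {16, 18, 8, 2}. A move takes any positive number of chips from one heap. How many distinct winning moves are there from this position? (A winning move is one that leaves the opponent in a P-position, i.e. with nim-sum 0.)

Bitwise XOR of the heap sizes:
  10000  (16)
  10010  (18)
  01000  (8)
  00010  (2)
  -----
  01000  (8)
The overall nim-sum is X = 8. A heap of size p has a winning move iff p XOR X < p (reduce it to p XOR X).
  16: 16 XOR 8 = 24 ≥ 16 — no move.
  18: 18 XOR 8 = 26 ≥ 18 — no move.
  8: 8 XOR 8 = 0 < 8 — winning move (to 0).
  2: 2 XOR 8 = 10 ≥ 2 — no move.
That gives 1 winning move.

1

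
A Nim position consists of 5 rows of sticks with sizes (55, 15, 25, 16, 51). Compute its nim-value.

Nim-sum: 55 XOR 15 XOR 25 XOR 16 XOR 51 = 2.

2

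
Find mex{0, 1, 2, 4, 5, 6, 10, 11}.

3

The values 0, 1, 2 are all present; 3 is the first non-negative integer missing from the set.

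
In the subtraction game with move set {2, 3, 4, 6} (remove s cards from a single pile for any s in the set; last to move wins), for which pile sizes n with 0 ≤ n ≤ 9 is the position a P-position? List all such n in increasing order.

Build the Grundy sequence with g(k) = mex{g(k−s) : s ∈ {2, 3, 4, 6}, s ≤ k}:
g(0) = mex{} = 0
g(1) = mex{} = 0
g(2) = mex{0} = 1
g(3) = mex{0} = 1
g(4) = mex{0,1} = 2
g(5) = mex{0,1} = 2
g(6) = mex{0,1,2} = 3
g(7) = mex{0,1,2} = 3
g(8) = mex{1,2,3} = 0
g(9) = mex{1,2,3} = 0
The P-positions (g = 0) in 0..9 are 0, 1, 8, 9.

0, 1, 8, 9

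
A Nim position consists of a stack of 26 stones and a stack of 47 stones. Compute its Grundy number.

53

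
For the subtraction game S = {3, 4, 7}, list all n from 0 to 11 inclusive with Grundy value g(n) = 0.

0, 1, 2, 10, 11

Build the Grundy sequence with g(k) = mex{g(k−s) : s ∈ {3, 4, 7}, s ≤ k}:
g(0) = mex{} = 0
g(1) = mex{} = 0
g(2) = mex{} = 0
g(3) = mex{0} = 1
g(4) = mex{0} = 1
g(5) = mex{0} = 1
g(6) = mex{0,1} = 2
g(7) = mex{0,1} = 2
g(8) = mex{0,1} = 2
g(9) = mex{0,1,2} = 3
g(10) = mex{1,2} = 0
g(11) = mex{1,2} = 0
The P-positions (g = 0) in 0..11 are 0, 1, 2, 10, 11.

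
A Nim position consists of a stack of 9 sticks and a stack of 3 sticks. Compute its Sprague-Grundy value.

10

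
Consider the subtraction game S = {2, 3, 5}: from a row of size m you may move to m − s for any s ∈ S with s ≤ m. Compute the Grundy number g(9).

1

Grundy values for subtraction set {2, 3, 5}:
g(0) = mex{} = 0
g(1) = mex{} = 0
g(2) = mex{0} = 1
g(3) = mex{0} = 1
g(4) = mex{0,1} = 2
g(5) = mex{0,1} = 2
g(6) = mex{0,1,2} = 3
g(7) = mex{1,2} = 0
g(8) = mex{1,2,3} = 0
g(9) = mex{0,2,3} = 1
So g(9) = 1.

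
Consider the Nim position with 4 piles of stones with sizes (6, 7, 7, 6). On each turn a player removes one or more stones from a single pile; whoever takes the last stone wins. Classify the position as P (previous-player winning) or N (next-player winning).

In binary:
  110  (6)
  111  (7)
  111  (7)
  110  (6)
  ---
  000  (0)
The nim-sum is 0, so this is a P-position: the player to move is in a losing position under optimal play.

P-position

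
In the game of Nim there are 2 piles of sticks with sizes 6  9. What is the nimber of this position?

15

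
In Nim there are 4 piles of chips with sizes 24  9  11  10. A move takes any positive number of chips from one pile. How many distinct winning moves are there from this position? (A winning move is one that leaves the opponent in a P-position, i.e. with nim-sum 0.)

1

Compute the nim-sum pairwise:
24 ^ 9 = 17
17 ^ 11 = 26
26 ^ 10 = 16
The overall nim-sum is X = 16. A pile of size p has a winning move iff p XOR X < p (reduce it to p XOR X).
  24: 24 XOR 16 = 8 < 24 — winning move (to 8).
  9: 9 XOR 16 = 25 ≥ 9 — no move.
  11: 11 XOR 16 = 27 ≥ 11 — no move.
  10: 10 XOR 16 = 26 ≥ 10 — no move.
That gives 1 winning move.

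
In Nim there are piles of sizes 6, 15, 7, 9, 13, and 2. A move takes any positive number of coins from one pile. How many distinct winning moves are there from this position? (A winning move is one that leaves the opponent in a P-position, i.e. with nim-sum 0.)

Bitwise XOR of the heap sizes:
  0110  (6)
  1111  (15)
  0111  (7)
  1001  (9)
  1101  (13)
  0010  (2)
  ----
  1000  (8)
The overall nim-sum is X = 8. A pile of size p has a winning move iff p XOR X < p (reduce it to p XOR X).
  6: 6 XOR 8 = 14 ≥ 6 — no move.
  15: 15 XOR 8 = 7 < 15 — winning move (to 7).
  7: 7 XOR 8 = 15 ≥ 7 — no move.
  9: 9 XOR 8 = 1 < 9 — winning move (to 1).
  13: 13 XOR 8 = 5 < 13 — winning move (to 5).
  2: 2 XOR 8 = 10 ≥ 2 — no move.
That gives 3 winning moves.

3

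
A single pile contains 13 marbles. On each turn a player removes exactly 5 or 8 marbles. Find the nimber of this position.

Compute g(0), g(1), … for moves {5, 8}:
k:     0  1  2  3  4  5  6  7  8  9 10 11 12 13
g(k):  0  0  0  0  0  1  1  1  1  1  2  2  2  0
So g(13) = 0.

0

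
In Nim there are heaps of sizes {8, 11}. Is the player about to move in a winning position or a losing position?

Nim-sum: 8 XOR 11 = 3.
The nim-sum is 3 ≠ 0, so this is an N-position: the player to move can win.

Winning position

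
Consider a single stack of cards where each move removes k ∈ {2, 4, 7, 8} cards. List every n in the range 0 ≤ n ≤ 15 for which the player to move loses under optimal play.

0, 1, 6, 11, 12

Compute g(0), g(1), … for moves {2, 4, 7, 8}:
k:     0  1  2  3  4  5  6  7  8  9 10 11 12 13 14 15
g(k):  0  0  1  1  2  2  0  3  1  4  2  0  0  1  1  2
The P-positions (g = 0) in 0..15 are 0, 1, 6, 11, 12.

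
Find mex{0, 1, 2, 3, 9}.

4

The values 0, 1, 2, 3 are all present; 4 is the first non-negative integer missing from the set.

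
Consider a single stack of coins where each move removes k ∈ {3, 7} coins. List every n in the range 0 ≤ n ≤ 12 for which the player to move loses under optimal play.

0, 1, 2, 6, 10, 11, 12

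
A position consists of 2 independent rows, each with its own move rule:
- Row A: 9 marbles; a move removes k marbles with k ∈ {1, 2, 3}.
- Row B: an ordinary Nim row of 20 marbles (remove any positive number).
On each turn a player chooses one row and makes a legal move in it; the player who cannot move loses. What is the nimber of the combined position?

For row A, compute g(0), g(1), … with moves {1, 2, 3}:
k:     0  1  2  3  4  5  6  7  8  9
g(k):  0  1  2  3  0  1  2  3  0  1
So g(9) = 1.
Row B is a plain Nim row of size 20, so its Grundy value is 20.
By the Sprague-Grundy theorem, the Grundy value of a sum of independent games is the XOR of the component values.
Combined value = 1 ⊕ 20 = 21.

21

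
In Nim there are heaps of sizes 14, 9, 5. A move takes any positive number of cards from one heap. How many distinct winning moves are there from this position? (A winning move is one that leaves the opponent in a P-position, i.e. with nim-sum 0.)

1

Compute the nim-sum pairwise:
14 ⊕ 9 = 7
7 ⊕ 5 = 2
The overall nim-sum is X = 2. A heap of size p has a winning move iff p XOR X < p (reduce it to p XOR X).
  14: 14 XOR 2 = 12 < 14 — winning move (to 12).
  9: 9 XOR 2 = 11 ≥ 9 — no move.
  5: 5 XOR 2 = 7 ≥ 5 — no move.
That gives 1 winning move.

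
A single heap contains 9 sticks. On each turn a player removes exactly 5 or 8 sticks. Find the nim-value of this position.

Build the Grundy sequence with g(k) = mex{g(k−s) : s ∈ {5, 8}, s ≤ k}:
g(0) = mex{} = 0
g(1) = mex{} = 0
g(2) = mex{} = 0
g(3) = mex{} = 0
g(4) = mex{} = 0
g(5) = mex{0} = 1
g(6) = mex{0} = 1
g(7) = mex{0} = 1
g(8) = mex{0} = 1
g(9) = mex{0} = 1
So g(9) = 1.

1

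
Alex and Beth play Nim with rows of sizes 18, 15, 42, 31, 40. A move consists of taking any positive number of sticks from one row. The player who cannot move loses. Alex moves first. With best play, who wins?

Beth wins

Compute the nim-sum pairwise:
18 XOR 15 = 29
29 XOR 42 = 55
55 XOR 31 = 40
40 XOR 40 = 0
The nim-sum is 0, so this is a P-position: the player to move is in a losing position under optimal play; Alex is about to move from it and so loses — Beth wins.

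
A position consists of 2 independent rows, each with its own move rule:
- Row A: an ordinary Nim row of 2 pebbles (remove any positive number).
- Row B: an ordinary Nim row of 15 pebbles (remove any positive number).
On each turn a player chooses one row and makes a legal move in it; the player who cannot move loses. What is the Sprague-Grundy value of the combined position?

13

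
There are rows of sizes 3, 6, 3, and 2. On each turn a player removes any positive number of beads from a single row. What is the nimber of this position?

4

Nim-sum: 3 ^ 6 ^ 3 ^ 2 = 4.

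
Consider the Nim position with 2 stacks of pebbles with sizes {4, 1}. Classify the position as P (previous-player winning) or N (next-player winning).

N-position

Nim-sum: 4 ^ 1 = 5.
The nim-sum is 5 ≠ 0, so this is an N-position: the player to move can win.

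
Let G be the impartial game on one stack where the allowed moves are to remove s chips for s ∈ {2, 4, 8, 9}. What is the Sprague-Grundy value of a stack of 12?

0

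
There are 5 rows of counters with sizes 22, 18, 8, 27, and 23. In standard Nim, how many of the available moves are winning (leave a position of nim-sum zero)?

Nim-sum: 22 ^ 18 ^ 8 ^ 27 ^ 23 = 0.
The nim-sum is already 0, so every move leaves a nonzero nim-sum — there are no winning moves.

0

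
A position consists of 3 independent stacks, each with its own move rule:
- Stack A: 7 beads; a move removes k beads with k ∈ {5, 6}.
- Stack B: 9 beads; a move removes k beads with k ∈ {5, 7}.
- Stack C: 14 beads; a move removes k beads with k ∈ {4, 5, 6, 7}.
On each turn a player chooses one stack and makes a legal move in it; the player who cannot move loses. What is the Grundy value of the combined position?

For stack A, compute g(0), g(1), … with moves {5, 6}:
k:     0  1  2  3  4  5  6  7
g(k):  0  0  0  0  0  1  1  1
So g(7) = 1.
Build the Grundy sequence for stack B with g(k) = mex{g(k−s) : s ∈ {5, 7}, s ≤ k}:
k:     0  1  2  3  4  5  6  7  8  9
g(k):  0  0  0  0  0  1  1  1  1  1
So g(9) = 1.
Grundy values for stack C (subtraction set {4, 5, 6, 7}):
k:     0  1  2  3  4  5  6  7  8  9 10 11 12 13 14
g(k):  0  0  0  0  1  1  1  1  2  2  2  0  0  0  0
So g(14) = 0.
By the Sprague-Grundy theorem, the Grundy value of a sum of independent games is the XOR of the component values.
Combined value = 1 ⊕ 1 ⊕ 0 = 0.

0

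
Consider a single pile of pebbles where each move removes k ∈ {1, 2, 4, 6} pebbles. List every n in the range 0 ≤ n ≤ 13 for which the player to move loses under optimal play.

0, 3, 8, 11

Grundy values for subtraction set {1, 2, 4, 6}:
k:     0  1  2  3  4  5  6  7  8  9 10 11 12 13
g(k):  0  1  2  0  1  2  3  4  0  1  2  0  1  2
The P-positions (g = 0) in 0..13 are 0, 3, 8, 11.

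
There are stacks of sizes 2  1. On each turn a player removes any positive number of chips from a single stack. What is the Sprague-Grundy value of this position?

3

Nim-sum: 2 XOR 1 = 3.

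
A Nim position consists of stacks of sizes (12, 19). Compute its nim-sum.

In binary:
  01100  (12)
  10011  (19)
  -----
  11111  (31)

31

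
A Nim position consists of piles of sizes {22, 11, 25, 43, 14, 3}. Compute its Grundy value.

34

Nim-sum: 22 XOR 11 XOR 25 XOR 43 XOR 14 XOR 3 = 34.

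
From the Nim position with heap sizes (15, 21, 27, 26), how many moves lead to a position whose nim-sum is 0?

Nim-sum: 15 ⊕ 21 ⊕ 27 ⊕ 26 = 27.
The overall nim-sum is X = 27. A heap of size p has a winning move iff p XOR X < p (reduce it to p XOR X).
  15: 15 XOR 27 = 20 ≥ 15 — no move.
  21: 21 XOR 27 = 14 < 21 — winning move (to 14).
  27: 27 XOR 27 = 0 < 27 — winning move (to 0).
  26: 26 XOR 27 = 1 < 26 — winning move (to 1).
That gives 3 winning moves.

3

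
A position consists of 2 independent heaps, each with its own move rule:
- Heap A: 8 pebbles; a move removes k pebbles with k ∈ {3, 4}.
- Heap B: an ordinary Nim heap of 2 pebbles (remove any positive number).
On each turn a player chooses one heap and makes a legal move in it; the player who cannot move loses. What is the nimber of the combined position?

2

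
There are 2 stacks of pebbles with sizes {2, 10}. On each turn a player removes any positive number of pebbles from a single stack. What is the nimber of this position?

In binary:
  0010  (2)
  1010  (10)
  ----
  1000  (8)

8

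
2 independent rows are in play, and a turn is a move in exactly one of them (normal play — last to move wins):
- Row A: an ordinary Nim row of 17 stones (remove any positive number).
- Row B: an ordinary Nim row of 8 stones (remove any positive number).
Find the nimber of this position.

25

Row A is a plain Nim row of size 17, so its Grundy value is 17.
Row B is a plain Nim row of size 8, so its Grundy value is 8.
The value of a disjunctive sum is the nim-sum of the parts.
Combined value = 17 XOR 8 = 25.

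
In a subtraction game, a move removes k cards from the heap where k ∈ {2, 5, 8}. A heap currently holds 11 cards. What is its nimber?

0

Grundy values for subtraction set {2, 5, 8}:
k:     0  1  2  3  4  5  6  7  8  9 10 11
g(k):  0  0  1  1  0  2  1  0  2  1  0  0
So g(11) = 0.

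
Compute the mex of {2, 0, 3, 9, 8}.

1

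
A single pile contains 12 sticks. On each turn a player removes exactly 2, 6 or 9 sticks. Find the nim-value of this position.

0

Build the Grundy sequence with g(k) = mex{g(k−s) : s ∈ {2, 6, 9}, s ≤ k}:
g(0) = mex{} = 0
g(1) = mex{} = 0
g(2) = mex{0} = 1
g(3) = mex{0} = 1
g(4) = mex{1} = 0
g(5) = mex{1} = 0
g(6) = mex{0} = 1
g(7) = mex{0} = 1
g(8) = mex{1} = 0
g(9) = mex{0,1} = 2
g(10) = mex{0} = 1
g(11) = mex{0,1,2} = 3
g(12) = mex{1} = 0
So g(12) = 0.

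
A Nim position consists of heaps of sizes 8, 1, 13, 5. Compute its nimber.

1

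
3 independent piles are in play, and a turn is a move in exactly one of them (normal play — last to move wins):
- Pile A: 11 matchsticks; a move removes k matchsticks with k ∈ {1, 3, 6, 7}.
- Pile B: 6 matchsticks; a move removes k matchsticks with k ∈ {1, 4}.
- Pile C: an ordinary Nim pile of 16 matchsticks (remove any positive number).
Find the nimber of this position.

Grundy values for pile A (subtraction set {1, 3, 6, 7}):
g(0) = mex{} = 0
g(1) = mex{0} = 1
g(2) = mex{1} = 0
g(3) = mex{0} = 1
g(4) = mex{1} = 0
g(5) = mex{0} = 1
g(6) = mex{0,1} = 2
g(7) = mex{0,1,2} = 3
g(8) = mex{0,1,3} = 2
g(9) = mex{0,1,2} = 3
g(10) = mex{0,1,3} = 2
g(11) = mex{0,1,2} = 3
So g(11) = 3.
Build the Grundy sequence for pile B with g(k) = mex{g(k−s) : s ∈ {1, 4}, s ≤ k}:
g(0) = mex{} = 0
g(1) = mex{0} = 1
g(2) = mex{1} = 0
g(3) = mex{0} = 1
g(4) = mex{0,1} = 2
g(5) = mex{1,2} = 0
g(6) = mex{0} = 1
So g(6) = 1.
Pile C is a plain Nim pile of size 16, so its Grundy value is 16.
The value of a disjunctive sum is the nim-sum of the parts.
Combined value = 3 XOR 1 XOR 16 = 18.

18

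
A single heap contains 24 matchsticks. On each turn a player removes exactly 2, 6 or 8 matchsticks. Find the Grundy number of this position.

3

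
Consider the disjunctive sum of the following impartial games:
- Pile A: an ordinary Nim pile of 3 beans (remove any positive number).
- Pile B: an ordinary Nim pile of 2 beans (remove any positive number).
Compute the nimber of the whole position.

Pile A is a plain Nim pile of size 3, so its Grundy value is 3.
Pile B is a plain Nim pile of size 2, so its Grundy value is 2.
The value of a disjunctive sum is the nim-sum of the parts.
Combined value = 3 XOR 2 = 1.

1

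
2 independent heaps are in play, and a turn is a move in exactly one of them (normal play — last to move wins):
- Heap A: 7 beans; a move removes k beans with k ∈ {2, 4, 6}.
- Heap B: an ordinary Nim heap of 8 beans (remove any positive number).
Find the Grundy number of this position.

Grundy values for heap A (subtraction set {2, 4, 6}):
k:     0  1  2  3  4  5  6  7
g(k):  0  0  1  1  2  2  3  3
So g(7) = 3.
Heap B is a plain Nim heap of size 8, so its Grundy value is 8.
By the Sprague-Grundy theorem, the Grundy value of a sum of independent games is the XOR of the component values.
Combined value = 3 ⊕ 8 = 11.

11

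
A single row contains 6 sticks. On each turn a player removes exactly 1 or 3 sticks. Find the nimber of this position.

0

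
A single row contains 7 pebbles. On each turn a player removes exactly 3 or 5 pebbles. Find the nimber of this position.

2

Build the Grundy sequence with g(k) = mex{g(k−s) : s ∈ {3, 5}, s ≤ k}:
k:     0  1  2  3  4  5  6  7
g(k):  0  0  0  1  1  1  2  2
So g(7) = 2.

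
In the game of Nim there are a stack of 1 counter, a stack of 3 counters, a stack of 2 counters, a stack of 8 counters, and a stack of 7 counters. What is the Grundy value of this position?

15

Compute the nim-sum pairwise:
1 XOR 3 = 2
2 XOR 2 = 0
0 XOR 8 = 8
8 XOR 7 = 15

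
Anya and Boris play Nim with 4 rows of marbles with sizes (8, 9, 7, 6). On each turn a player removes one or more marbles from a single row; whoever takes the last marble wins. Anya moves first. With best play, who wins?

In binary:
  1000  (8)
  1001  (9)
  0111  (7)
  0110  (6)
  ----
  0000  (0)
The nim-sum is 0, so this is a P-position: the player to move is in a losing position under optimal play; Anya is about to move from it and so loses — Boris wins.

Boris wins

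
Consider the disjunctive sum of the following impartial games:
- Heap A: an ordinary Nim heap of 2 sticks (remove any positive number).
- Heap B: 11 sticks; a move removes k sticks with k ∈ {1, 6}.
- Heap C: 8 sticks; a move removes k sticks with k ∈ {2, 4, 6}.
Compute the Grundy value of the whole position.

2

Heap A is a plain Nim heap of size 2, so its Grundy value is 2.
Grundy values for heap B (subtraction set {1, 6}):
k:     0  1  2  3  4  5  6  7  8  9 10 11
g(k):  0  1  0  1  0  1  2  0  1  0  1  0
So g(11) = 0.
Grundy values for heap C (subtraction set {2, 4, 6}):
k:     0  1  2  3  4  5  6  7  8
g(k):  0  0  1  1  2  2  3  3  0
So g(8) = 0.
The value of a disjunctive sum is the nim-sum of the parts.
Combined value = 2 ⊕ 0 ⊕ 0 = 2.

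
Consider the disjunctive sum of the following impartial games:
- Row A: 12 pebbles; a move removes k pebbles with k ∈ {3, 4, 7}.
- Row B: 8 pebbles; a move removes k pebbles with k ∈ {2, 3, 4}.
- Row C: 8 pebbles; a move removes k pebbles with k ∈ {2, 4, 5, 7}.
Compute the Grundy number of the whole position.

Grundy values for row A (subtraction set {3, 4, 7}):
g(0) = mex{} = 0
g(1) = mex{} = 0
g(2) = mex{} = 0
g(3) = mex{0} = 1
g(4) = mex{0} = 1
g(5) = mex{0} = 1
g(6) = mex{0,1} = 2
g(7) = mex{0,1} = 2
g(8) = mex{0,1} = 2
g(9) = mex{0,1,2} = 3
g(10) = mex{1,2} = 0
g(11) = mex{1,2} = 0
g(12) = mex{1,2,3} = 0
So g(12) = 0.
Grundy values for row B (subtraction set {2, 3, 4}):
g(0) = mex{} = 0
g(1) = mex{} = 0
g(2) = mex{0} = 1
g(3) = mex{0} = 1
g(4) = mex{0,1} = 2
g(5) = mex{0,1} = 2
g(6) = mex{1,2} = 0
g(7) = mex{1,2} = 0
g(8) = mex{0,2} = 1
So g(8) = 1.
Build the Grundy sequence for row C with g(k) = mex{g(k−s) : s ∈ {2, 4, 5, 7}, s ≤ k}:
k:     0  1  2  3  4  5  6  7  8
g(k):  0  0  1  1  2  2  3  3  4
So g(8) = 4.
By the Sprague-Grundy theorem, the Grundy value of a sum of independent games is the XOR of the component values.
Combined value = 0 XOR 1 XOR 4 = 5.

5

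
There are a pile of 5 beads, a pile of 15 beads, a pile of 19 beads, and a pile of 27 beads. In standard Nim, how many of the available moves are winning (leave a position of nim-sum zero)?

Write each in binary and XOR column by column:
  00101  (5)
  01111  (15)
  10011  (19)
  11011  (27)
  -----
  00010  (2)
The overall nim-sum is X = 2. A pile of size p has a winning move iff p XOR X < p (reduce it to p XOR X).
  5: 5 XOR 2 = 7 ≥ 5 — no move.
  15: 15 XOR 2 = 13 < 15 — winning move (to 13).
  19: 19 XOR 2 = 17 < 19 — winning move (to 17).
  27: 27 XOR 2 = 25 < 27 — winning move (to 25).
That gives 3 winning moves.

3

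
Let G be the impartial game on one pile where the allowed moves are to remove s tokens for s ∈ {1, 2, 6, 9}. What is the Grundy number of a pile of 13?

3

Build the Grundy sequence with g(k) = mex{g(k−s) : s ∈ {1, 2, 6, 9}, s ≤ k}:
k:     0  1  2  3  4  5  6  7  8  9 10 11 12 13
g(k):  0  1  2  0  1  2  3  0  1  2  0  1  2  3
So g(13) = 3.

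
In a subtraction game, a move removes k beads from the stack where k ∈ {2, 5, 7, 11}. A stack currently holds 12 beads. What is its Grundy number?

Compute g(0), g(1), … for moves {2, 5, 7, 11}:
g(0) = mex{} = 0
g(1) = mex{} = 0
g(2) = mex{0} = 1
g(3) = mex{0} = 1
g(4) = mex{1} = 0
g(5) = mex{0,1} = 2
g(6) = mex{0} = 1
g(7) = mex{0,1,2} = 3
g(8) = mex{0,1} = 2
g(9) = mex{0,1,3} = 2
g(10) = mex{1,2} = 0
g(11) = mex{0,1,2} = 3
g(12) = mex{0,2,3} = 1
So g(12) = 1.

1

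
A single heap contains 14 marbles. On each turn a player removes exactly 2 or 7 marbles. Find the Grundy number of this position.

Build the Grundy sequence with g(k) = mex{g(k−s) : s ∈ {2, 7}, s ≤ k}:
k:     0  1  2  3  4  5  6  7  8  9 10 11 12 13 14
g(k):  0  0  1  1  0  0  1  1  2  0  0  1  1  0  0
So g(14) = 0.

0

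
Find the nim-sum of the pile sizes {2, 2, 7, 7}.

Write each in binary and XOR column by column:
  010  (2)
  010  (2)
  111  (7)
  111  (7)
  ---
  000  (0)

0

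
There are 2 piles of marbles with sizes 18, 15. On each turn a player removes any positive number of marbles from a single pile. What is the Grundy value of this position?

29

Nim-sum: 18 ^ 15 = 29.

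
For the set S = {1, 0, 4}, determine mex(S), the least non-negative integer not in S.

2

The values 0, 1 are all present; 2 is the first non-negative integer missing from the set.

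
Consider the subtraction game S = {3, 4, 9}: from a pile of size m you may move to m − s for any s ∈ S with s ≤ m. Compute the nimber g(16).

Grundy values for subtraction set {3, 4, 9}:
k:     0  1  2  3  4  5  6  7  8  9 10 11 12 13 14 15 16
g(k):  0  0  0  1  1  1  2  0  0  3  1  1  2  0  0  0  1
So g(16) = 1.

1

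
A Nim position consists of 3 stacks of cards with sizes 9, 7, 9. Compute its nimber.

7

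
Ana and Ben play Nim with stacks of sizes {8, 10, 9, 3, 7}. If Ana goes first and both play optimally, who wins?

Compute the nim-sum pairwise:
8 ^ 10 = 2
2 ^ 9 = 11
11 ^ 3 = 8
8 ^ 7 = 15
The nim-sum is 15 ≠ 0, so this is an N-position: the player to move can win; Ana has a winning move.

Ana wins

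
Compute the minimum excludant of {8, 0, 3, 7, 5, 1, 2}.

The values 0, 1, 2, 3 are all present; 4 is the first non-negative integer missing from the set.

4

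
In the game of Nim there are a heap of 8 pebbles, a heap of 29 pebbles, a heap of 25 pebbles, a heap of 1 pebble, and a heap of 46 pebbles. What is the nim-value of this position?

35

Compute the nim-sum pairwise:
8 ^ 29 = 21
21 ^ 25 = 12
12 ^ 1 = 13
13 ^ 46 = 35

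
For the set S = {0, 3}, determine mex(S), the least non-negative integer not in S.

0 is in the set but 1 is not, so the mex is 1.

1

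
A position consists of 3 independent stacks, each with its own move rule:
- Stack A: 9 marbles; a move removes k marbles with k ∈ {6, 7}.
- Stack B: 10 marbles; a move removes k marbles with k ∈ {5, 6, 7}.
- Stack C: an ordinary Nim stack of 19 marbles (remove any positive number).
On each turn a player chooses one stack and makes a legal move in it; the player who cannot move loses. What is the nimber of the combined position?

16

Build the Grundy sequence for stack A with g(k) = mex{g(k−s) : s ∈ {6, 7}, s ≤ k}:
k:     0  1  2  3  4  5  6  7  8  9
g(k):  0  0  0  0  0  0  1  1  1  1
So g(9) = 1.
For stack B, compute g(0), g(1), … with moves {5, 6, 7}:
g(0) = mex{} = 0
g(1) = mex{} = 0
g(2) = mex{} = 0
g(3) = mex{} = 0
g(4) = mex{} = 0
g(5) = mex{0} = 1
g(6) = mex{0} = 1
g(7) = mex{0} = 1
g(8) = mex{0} = 1
g(9) = mex{0} = 1
g(10) = mex{0,1} = 2
So g(10) = 2.
Stack C is a plain Nim stack of size 19, so its Grundy value is 19.
The value of a disjunctive sum is the nim-sum of the parts.
Combined value = 1 XOR 2 XOR 19 = 16.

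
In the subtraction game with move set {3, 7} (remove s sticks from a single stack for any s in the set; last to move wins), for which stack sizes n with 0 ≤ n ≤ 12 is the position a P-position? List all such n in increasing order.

Grundy values for subtraction set {3, 7}:
g(0) = mex{} = 0
g(1) = mex{} = 0
g(2) = mex{} = 0
g(3) = mex{0} = 1
g(4) = mex{0} = 1
g(5) = mex{0} = 1
g(6) = mex{1} = 0
g(7) = mex{0,1} = 2
g(8) = mex{0,1} = 2
g(9) = mex{0} = 1
g(10) = mex{1,2} = 0
g(11) = mex{1,2} = 0
g(12) = mex{1} = 0
The P-positions (g = 0) in 0..12 are 0, 1, 2, 6, 10, 11, 12.

0, 1, 2, 6, 10, 11, 12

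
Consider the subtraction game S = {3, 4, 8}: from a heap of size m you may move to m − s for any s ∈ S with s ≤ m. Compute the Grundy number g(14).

0

Build the Grundy sequence with g(k) = mex{g(k−s) : s ∈ {3, 4, 8}, s ≤ k}:
g(0) = mex{} = 0
g(1) = mex{} = 0
g(2) = mex{} = 0
g(3) = mex{0} = 1
g(4) = mex{0} = 1
g(5) = mex{0} = 1
g(6) = mex{0,1} = 2
g(7) = mex{1} = 0
g(8) = mex{0,1} = 2
g(9) = mex{0,1,2} = 3
g(10) = mex{0,2} = 1
g(11) = mex{0,1,2} = 3
g(12) = mex{1,2,3} = 0
g(13) = mex{1,3} = 0
g(14) = mex{1,2,3} = 0
So g(14) = 0.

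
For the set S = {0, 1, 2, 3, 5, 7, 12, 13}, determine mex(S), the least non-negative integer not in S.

The values 0, 1, 2, 3 are all present; 4 is the first non-negative integer missing from the set.

4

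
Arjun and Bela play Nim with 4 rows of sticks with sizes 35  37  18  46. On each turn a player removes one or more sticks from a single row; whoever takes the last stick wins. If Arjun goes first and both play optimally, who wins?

Arjun wins

Nim-sum: 35 ⊕ 37 ⊕ 18 ⊕ 46 = 58.
The nim-sum is 58 ≠ 0, so this is an N-position: the player to move can win; Arjun has a winning move.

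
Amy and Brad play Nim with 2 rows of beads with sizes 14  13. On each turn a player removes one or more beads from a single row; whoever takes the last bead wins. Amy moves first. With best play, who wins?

Compute the nim-sum pairwise:
14 XOR 13 = 3
The nim-sum is 3 ≠ 0, so this is an N-position: the player to move can win; Amy has a winning move.

Amy wins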